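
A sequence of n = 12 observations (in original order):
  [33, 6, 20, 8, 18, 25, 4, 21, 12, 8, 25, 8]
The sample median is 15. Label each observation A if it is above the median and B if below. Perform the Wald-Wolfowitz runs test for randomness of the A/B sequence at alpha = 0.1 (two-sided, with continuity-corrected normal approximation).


Step 1: Compute median = 15; label A = above, B = below.
Labels in order: ABABAABABBAB  (n_A = 6, n_B = 6)
Step 2: Count runs R = 10.
Step 3: Under H0 (random ordering), E[R] = 2*n_A*n_B/(n_A+n_B) + 1 = 2*6*6/12 + 1 = 7.0000.
        Var[R] = 2*n_A*n_B*(2*n_A*n_B - n_A - n_B) / ((n_A+n_B)^2 * (n_A+n_B-1)) = 4320/1584 = 2.7273.
        SD[R] = 1.6514.
Step 4: Continuity-corrected z = (R - 0.5 - E[R]) / SD[R] = (10 - 0.5 - 7.0000) / 1.6514 = 1.5138.
Step 5: Two-sided p-value via normal approximation = 2*(1 - Phi(|z|)) = 0.130070.
Step 6: alpha = 0.1. fail to reject H0.

R = 10, z = 1.5138, p = 0.130070, fail to reject H0.


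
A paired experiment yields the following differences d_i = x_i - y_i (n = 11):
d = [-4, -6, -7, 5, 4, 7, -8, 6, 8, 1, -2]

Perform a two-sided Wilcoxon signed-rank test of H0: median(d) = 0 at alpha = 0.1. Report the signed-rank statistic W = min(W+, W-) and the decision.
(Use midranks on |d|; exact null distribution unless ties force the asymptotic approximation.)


Step 1: Drop any zero differences (none here) and take |d_i|.
|d| = [4, 6, 7, 5, 4, 7, 8, 6, 8, 1, 2]
Step 2: Midrank |d_i| (ties get averaged ranks).
ranks: |4|->3.5, |6|->6.5, |7|->8.5, |5|->5, |4|->3.5, |7|->8.5, |8|->10.5, |6|->6.5, |8|->10.5, |1|->1, |2|->2
Step 3: Attach original signs; sum ranks with positive sign and with negative sign.
W+ = 5 + 3.5 + 8.5 + 6.5 + 10.5 + 1 = 35
W- = 3.5 + 6.5 + 8.5 + 10.5 + 2 = 31
(Check: W+ + W- = 66 should equal n(n+1)/2 = 66.)
Step 4: Test statistic W = min(W+, W-) = 31.
Step 5: Ties in |d|, so use the tie-corrected normal approximation.
        E[W] = n(n+1)/4 = 11*12/4 = 33.
        Tie groups: |d|=4 (t=2), |d|=6 (t=2), |d|=7 (t=2), |d|=8 (t=2); sum(t^3 - t) = 24.
        Var[W] = n(n+1)(2n+1)/24 - sum(t^3-t)/48 = 3036/24 - 24/48 = 126.
        z = (W - E[W]) / sqrt(Var[W]) = (31 - 33) / 11.2250 = -0.1782.
        Two-sided p = 2*Phi(z) = 0.858586.
Step 6: alpha = 0.1. fail to reject H0.

W+ = 35, W- = 31, W = min = 31, p = 0.858586, fail to reject H0.


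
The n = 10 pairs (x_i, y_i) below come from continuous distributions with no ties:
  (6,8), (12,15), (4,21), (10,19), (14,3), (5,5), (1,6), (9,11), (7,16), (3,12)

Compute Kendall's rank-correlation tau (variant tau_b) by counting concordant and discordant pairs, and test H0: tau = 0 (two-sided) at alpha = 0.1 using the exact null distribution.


Step 1: Enumerate the 45 unordered pairs (i,j) with i<j and classify each by sign(x_j-x_i) * sign(y_j-y_i).
  (1,2):dx=+6,dy=+7->C; (1,3):dx=-2,dy=+13->D; (1,4):dx=+4,dy=+11->C; (1,5):dx=+8,dy=-5->D
  (1,6):dx=-1,dy=-3->C; (1,7):dx=-5,dy=-2->C; (1,8):dx=+3,dy=+3->C; (1,9):dx=+1,dy=+8->C
  (1,10):dx=-3,dy=+4->D; (2,3):dx=-8,dy=+6->D; (2,4):dx=-2,dy=+4->D; (2,5):dx=+2,dy=-12->D
  (2,6):dx=-7,dy=-10->C; (2,7):dx=-11,dy=-9->C; (2,8):dx=-3,dy=-4->C; (2,9):dx=-5,dy=+1->D
  (2,10):dx=-9,dy=-3->C; (3,4):dx=+6,dy=-2->D; (3,5):dx=+10,dy=-18->D; (3,6):dx=+1,dy=-16->D
  (3,7):dx=-3,dy=-15->C; (3,8):dx=+5,dy=-10->D; (3,9):dx=+3,dy=-5->D; (3,10):dx=-1,dy=-9->C
  (4,5):dx=+4,dy=-16->D; (4,6):dx=-5,dy=-14->C; (4,7):dx=-9,dy=-13->C; (4,8):dx=-1,dy=-8->C
  (4,9):dx=-3,dy=-3->C; (4,10):dx=-7,dy=-7->C; (5,6):dx=-9,dy=+2->D; (5,7):dx=-13,dy=+3->D
  (5,8):dx=-5,dy=+8->D; (5,9):dx=-7,dy=+13->D; (5,10):dx=-11,dy=+9->D; (6,7):dx=-4,dy=+1->D
  (6,8):dx=+4,dy=+6->C; (6,9):dx=+2,dy=+11->C; (6,10):dx=-2,dy=+7->D; (7,8):dx=+8,dy=+5->C
  (7,9):dx=+6,dy=+10->C; (7,10):dx=+2,dy=+6->C; (8,9):dx=-2,dy=+5->D; (8,10):dx=-6,dy=+1->D
  (9,10):dx=-4,dy=-4->C
Step 2: C = 23, D = 22, total pairs = 45.
Step 3: tau = (C - D)/(n(n-1)/2) = (23 - 22)/45 = 0.022222.
Step 4: Exact two-sided p-value (enumerate n! = 3628800 permutations of y under H0): p = 1.000000.
Step 5: alpha = 0.1. fail to reject H0.

tau_b = 0.0222 (C=23, D=22), p = 1.000000, fail to reject H0.


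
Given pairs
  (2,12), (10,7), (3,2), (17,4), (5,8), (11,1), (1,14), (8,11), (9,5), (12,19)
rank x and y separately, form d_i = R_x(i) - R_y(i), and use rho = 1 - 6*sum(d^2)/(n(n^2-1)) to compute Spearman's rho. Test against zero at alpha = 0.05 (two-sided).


Step 1: Rank x and y separately (midranks; no ties here).
rank(x): 2->2, 10->7, 3->3, 17->10, 5->4, 11->8, 1->1, 8->5, 9->6, 12->9
rank(y): 12->8, 7->5, 2->2, 4->3, 8->6, 1->1, 14->9, 11->7, 5->4, 19->10
Step 2: d_i = R_x(i) - R_y(i); compute d_i^2.
  (2-8)^2=36, (7-5)^2=4, (3-2)^2=1, (10-3)^2=49, (4-6)^2=4, (8-1)^2=49, (1-9)^2=64, (5-7)^2=4, (6-4)^2=4, (9-10)^2=1
sum(d^2) = 216.
Step 3: rho = 1 - 6*216 / (10*(10^2 - 1)) = 1 - 1296/990 = -0.309091.
Step 4: Under H0, t = rho * sqrt((n-2)/(1-rho^2)) = -0.9193 ~ t(8).
Step 5: Two-sided p-value from the t-distribution with 8 df = 0.384841.
Step 6: alpha = 0.05. fail to reject H0.

rho = -0.3091, p = 0.384841, fail to reject H0 at alpha = 0.05.


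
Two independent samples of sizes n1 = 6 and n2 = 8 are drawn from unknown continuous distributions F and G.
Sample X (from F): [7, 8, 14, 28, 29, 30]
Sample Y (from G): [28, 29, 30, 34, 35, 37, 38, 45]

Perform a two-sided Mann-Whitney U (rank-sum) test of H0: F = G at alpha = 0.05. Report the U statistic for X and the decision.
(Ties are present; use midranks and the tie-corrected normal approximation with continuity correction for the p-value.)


Step 1: Combine and sort all 14 observations; assign midranks.
sorted (value, group): (7,X), (8,X), (14,X), (28,X), (28,Y), (29,X), (29,Y), (30,X), (30,Y), (34,Y), (35,Y), (37,Y), (38,Y), (45,Y)
ranks: 7->1, 8->2, 14->3, 28->4.5, 28->4.5, 29->6.5, 29->6.5, 30->8.5, 30->8.5, 34->10, 35->11, 37->12, 38->13, 45->14
Step 2: Rank sum for X: R1 = 1 + 2 + 3 + 4.5 + 6.5 + 8.5 = 25.5.
Step 3: U_X = R1 - n1(n1+1)/2 = 25.5 - 6*7/2 = 25.5 - 21 = 4.5.
       U_Y = n1*n2 - U_X = 48 - 4.5 = 43.5.
Step 4: Ties are present, so use the tie-corrected normal approximation (with continuity correction) for the p-value.
Step 5: p-value = 0.013854; compare to alpha = 0.05. reject H0.

U_X = 4.5, p = 0.013854, reject H0 at alpha = 0.05.


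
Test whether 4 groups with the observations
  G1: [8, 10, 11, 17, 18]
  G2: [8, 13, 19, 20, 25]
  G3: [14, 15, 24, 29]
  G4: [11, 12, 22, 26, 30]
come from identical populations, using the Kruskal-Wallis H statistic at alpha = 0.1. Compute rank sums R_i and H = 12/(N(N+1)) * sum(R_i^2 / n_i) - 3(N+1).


Step 1: Combine all N = 19 observations and assign midranks.
sorted (value, group, rank): (8,G1,1.5), (8,G2,1.5), (10,G1,3), (11,G1,4.5), (11,G4,4.5), (12,G4,6), (13,G2,7), (14,G3,8), (15,G3,9), (17,G1,10), (18,G1,11), (19,G2,12), (20,G2,13), (22,G4,14), (24,G3,15), (25,G2,16), (26,G4,17), (29,G3,18), (30,G4,19)
Step 2: Sum ranks within each group.
R_1 = 30 (n_1 = 5)
R_2 = 49.5 (n_2 = 5)
R_3 = 50 (n_3 = 4)
R_4 = 60.5 (n_4 = 5)
Step 3: H = 12/(N(N+1)) * sum(R_i^2/n_i) - 3(N+1)
     = 12/(19*20) * (30^2/5 + 49.5^2/5 + 50^2/4 + 60.5^2/5) - 3*20
     = 0.031579 * 2027.1 - 60
     = 4.013684.
Step 4: Ties present; correction factor C = 1 - 12/(19^3 - 19) = 0.998246. Corrected H = 4.013684 / 0.998246 = 4.020738.
Step 5: Under H0, H ~ chi^2(3); p-value = 0.259233.
Step 6: alpha = 0.1. fail to reject H0.

H = 4.0207, df = 3, p = 0.259233, fail to reject H0.


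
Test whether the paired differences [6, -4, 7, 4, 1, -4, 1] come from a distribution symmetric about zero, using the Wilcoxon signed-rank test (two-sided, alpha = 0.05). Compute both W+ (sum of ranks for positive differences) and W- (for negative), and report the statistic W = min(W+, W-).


Step 1: Drop any zero differences (none here) and take |d_i|.
|d| = [6, 4, 7, 4, 1, 4, 1]
Step 2: Midrank |d_i| (ties get averaged ranks).
ranks: |6|->6, |4|->4, |7|->7, |4|->4, |1|->1.5, |4|->4, |1|->1.5
Step 3: Attach original signs; sum ranks with positive sign and with negative sign.
W+ = 6 + 7 + 4 + 1.5 + 1.5 = 20
W- = 4 + 4 = 8
(Check: W+ + W- = 28 should equal n(n+1)/2 = 28.)
Step 4: Test statistic W = min(W+, W-) = 8.
Step 5: Ties in |d|, so use the tie-corrected normal approximation.
        E[W] = n(n+1)/4 = 7*8/4 = 14.
        Tie groups: |d|=1 (t=2), |d|=4 (t=3); sum(t^3 - t) = 30.
        Var[W] = n(n+1)(2n+1)/24 - sum(t^3-t)/48 = 840/24 - 30/48 = 34.375.
        z = (W - E[W]) / sqrt(Var[W]) = (8 - 14) / 5.8630 = -1.0234.
        Two-sided p = 2*Phi(z) = 0.306136.
Step 6: alpha = 0.05. fail to reject H0.

W+ = 20, W- = 8, W = min = 8, p = 0.306136, fail to reject H0.


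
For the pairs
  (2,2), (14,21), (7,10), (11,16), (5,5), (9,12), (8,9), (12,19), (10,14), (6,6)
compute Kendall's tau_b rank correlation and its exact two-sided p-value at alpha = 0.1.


Step 1: Enumerate the 45 unordered pairs (i,j) with i<j and classify each by sign(x_j-x_i) * sign(y_j-y_i).
  (1,2):dx=+12,dy=+19->C; (1,3):dx=+5,dy=+8->C; (1,4):dx=+9,dy=+14->C; (1,5):dx=+3,dy=+3->C
  (1,6):dx=+7,dy=+10->C; (1,7):dx=+6,dy=+7->C; (1,8):dx=+10,dy=+17->C; (1,9):dx=+8,dy=+12->C
  (1,10):dx=+4,dy=+4->C; (2,3):dx=-7,dy=-11->C; (2,4):dx=-3,dy=-5->C; (2,5):dx=-9,dy=-16->C
  (2,6):dx=-5,dy=-9->C; (2,7):dx=-6,dy=-12->C; (2,8):dx=-2,dy=-2->C; (2,9):dx=-4,dy=-7->C
  (2,10):dx=-8,dy=-15->C; (3,4):dx=+4,dy=+6->C; (3,5):dx=-2,dy=-5->C; (3,6):dx=+2,dy=+2->C
  (3,7):dx=+1,dy=-1->D; (3,8):dx=+5,dy=+9->C; (3,9):dx=+3,dy=+4->C; (3,10):dx=-1,dy=-4->C
  (4,5):dx=-6,dy=-11->C; (4,6):dx=-2,dy=-4->C; (4,7):dx=-3,dy=-7->C; (4,8):dx=+1,dy=+3->C
  (4,9):dx=-1,dy=-2->C; (4,10):dx=-5,dy=-10->C; (5,6):dx=+4,dy=+7->C; (5,7):dx=+3,dy=+4->C
  (5,8):dx=+7,dy=+14->C; (5,9):dx=+5,dy=+9->C; (5,10):dx=+1,dy=+1->C; (6,7):dx=-1,dy=-3->C
  (6,8):dx=+3,dy=+7->C; (6,9):dx=+1,dy=+2->C; (6,10):dx=-3,dy=-6->C; (7,8):dx=+4,dy=+10->C
  (7,9):dx=+2,dy=+5->C; (7,10):dx=-2,dy=-3->C; (8,9):dx=-2,dy=-5->C; (8,10):dx=-6,dy=-13->C
  (9,10):dx=-4,dy=-8->C
Step 2: C = 44, D = 1, total pairs = 45.
Step 3: tau = (C - D)/(n(n-1)/2) = (44 - 1)/45 = 0.955556.
Step 4: Exact two-sided p-value (enumerate n! = 3628800 permutations of y under H0): p = 0.000006.
Step 5: alpha = 0.1. reject H0.

tau_b = 0.9556 (C=44, D=1), p = 0.000006, reject H0.


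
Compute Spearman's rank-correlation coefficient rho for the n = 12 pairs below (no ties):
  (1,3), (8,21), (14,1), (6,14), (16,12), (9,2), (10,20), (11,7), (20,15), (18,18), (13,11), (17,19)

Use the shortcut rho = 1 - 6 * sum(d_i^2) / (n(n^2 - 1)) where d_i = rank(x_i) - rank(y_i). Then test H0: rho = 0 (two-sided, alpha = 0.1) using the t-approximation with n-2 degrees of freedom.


Step 1: Rank x and y separately (midranks; no ties here).
rank(x): 1->1, 8->3, 14->8, 6->2, 16->9, 9->4, 10->5, 11->6, 20->12, 18->11, 13->7, 17->10
rank(y): 3->3, 21->12, 1->1, 14->7, 12->6, 2->2, 20->11, 7->4, 15->8, 18->9, 11->5, 19->10
Step 2: d_i = R_x(i) - R_y(i); compute d_i^2.
  (1-3)^2=4, (3-12)^2=81, (8-1)^2=49, (2-7)^2=25, (9-6)^2=9, (4-2)^2=4, (5-11)^2=36, (6-4)^2=4, (12-8)^2=16, (11-9)^2=4, (7-5)^2=4, (10-10)^2=0
sum(d^2) = 236.
Step 3: rho = 1 - 6*236 / (12*(12^2 - 1)) = 1 - 1416/1716 = 0.174825.
Step 4: Under H0, t = rho * sqrt((n-2)/(1-rho^2)) = 0.5615 ~ t(10).
Step 5: Two-sided p-value from the t-distribution with 10 df = 0.586824.
Step 6: alpha = 0.1. fail to reject H0.

rho = 0.1748, p = 0.586824, fail to reject H0 at alpha = 0.1.


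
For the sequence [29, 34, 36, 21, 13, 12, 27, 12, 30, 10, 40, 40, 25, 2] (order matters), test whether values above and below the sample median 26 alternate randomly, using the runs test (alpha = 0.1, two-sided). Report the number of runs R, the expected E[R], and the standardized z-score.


Step 1: Compute median = 26; label A = above, B = below.
Labels in order: AAABBBABABAABB  (n_A = 7, n_B = 7)
Step 2: Count runs R = 8.
Step 3: Under H0 (random ordering), E[R] = 2*n_A*n_B/(n_A+n_B) + 1 = 2*7*7/14 + 1 = 8.0000.
        Var[R] = 2*n_A*n_B*(2*n_A*n_B - n_A - n_B) / ((n_A+n_B)^2 * (n_A+n_B-1)) = 8232/2548 = 3.2308.
        SD[R] = 1.7974.
Step 4: R = E[R], so z = 0 with no continuity correction.
Step 5: Two-sided p-value via normal approximation = 2*(1 - Phi(|z|)) = 1.000000.
Step 6: alpha = 0.1. fail to reject H0.

R = 8, z = 0.0000, p = 1.000000, fail to reject H0.


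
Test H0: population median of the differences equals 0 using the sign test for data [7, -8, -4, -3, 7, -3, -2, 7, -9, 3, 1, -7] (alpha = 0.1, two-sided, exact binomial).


Step 1: Discard zero differences. Original n = 12; n_eff = number of nonzero differences = 12.
Nonzero differences (with sign): +7, -8, -4, -3, +7, -3, -2, +7, -9, +3, +1, -7
Step 2: Count signs: positive = 5, negative = 7.
Step 3: Under H0: P(positive) = 0.5, so the number of positives S ~ Bin(12, 0.5).
Step 4: Two-sided exact p-value = sum of Bin(12,0.5) probabilities at or below the observed probability = 0.774414.
Step 5: alpha = 0.1. fail to reject H0.

n_eff = 12, pos = 5, neg = 7, p = 0.774414, fail to reject H0.


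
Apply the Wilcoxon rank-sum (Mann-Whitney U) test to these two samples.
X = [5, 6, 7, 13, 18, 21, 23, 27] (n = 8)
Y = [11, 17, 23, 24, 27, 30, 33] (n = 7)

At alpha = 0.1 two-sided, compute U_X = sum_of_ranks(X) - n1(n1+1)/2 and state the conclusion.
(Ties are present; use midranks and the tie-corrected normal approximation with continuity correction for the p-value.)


Step 1: Combine and sort all 15 observations; assign midranks.
sorted (value, group): (5,X), (6,X), (7,X), (11,Y), (13,X), (17,Y), (18,X), (21,X), (23,X), (23,Y), (24,Y), (27,X), (27,Y), (30,Y), (33,Y)
ranks: 5->1, 6->2, 7->3, 11->4, 13->5, 17->6, 18->7, 21->8, 23->9.5, 23->9.5, 24->11, 27->12.5, 27->12.5, 30->14, 33->15
Step 2: Rank sum for X: R1 = 1 + 2 + 3 + 5 + 7 + 8 + 9.5 + 12.5 = 48.
Step 3: U_X = R1 - n1(n1+1)/2 = 48 - 8*9/2 = 48 - 36 = 12.
       U_Y = n1*n2 - U_X = 56 - 12 = 44.
Step 4: Ties are present, so use the tie-corrected normal approximation (with continuity correction) for the p-value.
Step 5: p-value = 0.072337; compare to alpha = 0.1. reject H0.

U_X = 12, p = 0.072337, reject H0 at alpha = 0.1.


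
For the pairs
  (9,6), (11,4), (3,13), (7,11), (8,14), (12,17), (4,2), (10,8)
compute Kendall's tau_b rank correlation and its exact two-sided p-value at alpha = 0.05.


Step 1: Enumerate the 28 unordered pairs (i,j) with i<j and classify each by sign(x_j-x_i) * sign(y_j-y_i).
  (1,2):dx=+2,dy=-2->D; (1,3):dx=-6,dy=+7->D; (1,4):dx=-2,dy=+5->D; (1,5):dx=-1,dy=+8->D
  (1,6):dx=+3,dy=+11->C; (1,7):dx=-5,dy=-4->C; (1,8):dx=+1,dy=+2->C; (2,3):dx=-8,dy=+9->D
  (2,4):dx=-4,dy=+7->D; (2,5):dx=-3,dy=+10->D; (2,6):dx=+1,dy=+13->C; (2,7):dx=-7,dy=-2->C
  (2,8):dx=-1,dy=+4->D; (3,4):dx=+4,dy=-2->D; (3,5):dx=+5,dy=+1->C; (3,6):dx=+9,dy=+4->C
  (3,7):dx=+1,dy=-11->D; (3,8):dx=+7,dy=-5->D; (4,5):dx=+1,dy=+3->C; (4,6):dx=+5,dy=+6->C
  (4,7):dx=-3,dy=-9->C; (4,8):dx=+3,dy=-3->D; (5,6):dx=+4,dy=+3->C; (5,7):dx=-4,dy=-12->C
  (5,8):dx=+2,dy=-6->D; (6,7):dx=-8,dy=-15->C; (6,8):dx=-2,dy=-9->C; (7,8):dx=+6,dy=+6->C
Step 2: C = 15, D = 13, total pairs = 28.
Step 3: tau = (C - D)/(n(n-1)/2) = (15 - 13)/28 = 0.071429.
Step 4: Exact two-sided p-value (enumerate n! = 40320 permutations of y under H0): p = 0.904861.
Step 5: alpha = 0.05. fail to reject H0.

tau_b = 0.0714 (C=15, D=13), p = 0.904861, fail to reject H0.


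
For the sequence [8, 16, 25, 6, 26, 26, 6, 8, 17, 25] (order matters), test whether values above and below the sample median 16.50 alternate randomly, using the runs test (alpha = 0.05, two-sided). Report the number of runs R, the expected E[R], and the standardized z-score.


Step 1: Compute median = 16.50; label A = above, B = below.
Labels in order: BBABAABBAA  (n_A = 5, n_B = 5)
Step 2: Count runs R = 6.
Step 3: Under H0 (random ordering), E[R] = 2*n_A*n_B/(n_A+n_B) + 1 = 2*5*5/10 + 1 = 6.0000.
        Var[R] = 2*n_A*n_B*(2*n_A*n_B - n_A - n_B) / ((n_A+n_B)^2 * (n_A+n_B-1)) = 2000/900 = 2.2222.
        SD[R] = 1.4907.
Step 4: R = E[R], so z = 0 with no continuity correction.
Step 5: Two-sided p-value via normal approximation = 2*(1 - Phi(|z|)) = 1.000000.
Step 6: alpha = 0.05. fail to reject H0.

R = 6, z = 0.0000, p = 1.000000, fail to reject H0.


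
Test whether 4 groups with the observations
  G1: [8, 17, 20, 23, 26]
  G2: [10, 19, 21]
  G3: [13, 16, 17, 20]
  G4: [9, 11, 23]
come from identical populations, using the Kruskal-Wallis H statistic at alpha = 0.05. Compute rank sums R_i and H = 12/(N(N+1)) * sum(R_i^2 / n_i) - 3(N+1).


Step 1: Combine all N = 15 observations and assign midranks.
sorted (value, group, rank): (8,G1,1), (9,G4,2), (10,G2,3), (11,G4,4), (13,G3,5), (16,G3,6), (17,G1,7.5), (17,G3,7.5), (19,G2,9), (20,G1,10.5), (20,G3,10.5), (21,G2,12), (23,G1,13.5), (23,G4,13.5), (26,G1,15)
Step 2: Sum ranks within each group.
R_1 = 47.5 (n_1 = 5)
R_2 = 24 (n_2 = 3)
R_3 = 29 (n_3 = 4)
R_4 = 19.5 (n_4 = 3)
Step 3: H = 12/(N(N+1)) * sum(R_i^2/n_i) - 3(N+1)
     = 12/(15*16) * (47.5^2/5 + 24^2/3 + 29^2/4 + 19.5^2/3) - 3*16
     = 0.050000 * 980.25 - 48
     = 1.012500.
Step 4: Ties present; correction factor C = 1 - 18/(15^3 - 15) = 0.994643. Corrected H = 1.012500 / 0.994643 = 1.017953.
Step 5: Under H0, H ~ chi^2(3); p-value = 0.796908.
Step 6: alpha = 0.05. fail to reject H0.

H = 1.0180, df = 3, p = 0.796908, fail to reject H0.


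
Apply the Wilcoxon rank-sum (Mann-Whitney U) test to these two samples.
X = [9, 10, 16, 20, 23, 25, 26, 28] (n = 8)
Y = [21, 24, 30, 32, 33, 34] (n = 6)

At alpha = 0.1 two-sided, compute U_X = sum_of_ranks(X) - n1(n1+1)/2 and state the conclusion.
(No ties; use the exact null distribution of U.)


Step 1: Combine and sort all 14 observations; assign midranks.
sorted (value, group): (9,X), (10,X), (16,X), (20,X), (21,Y), (23,X), (24,Y), (25,X), (26,X), (28,X), (30,Y), (32,Y), (33,Y), (34,Y)
ranks: 9->1, 10->2, 16->3, 20->4, 21->5, 23->6, 24->7, 25->8, 26->9, 28->10, 30->11, 32->12, 33->13, 34->14
Step 2: Rank sum for X: R1 = 1 + 2 + 3 + 4 + 6 + 8 + 9 + 10 = 43.
Step 3: U_X = R1 - n1(n1+1)/2 = 43 - 8*9/2 = 43 - 36 = 7.
       U_Y = n1*n2 - U_X = 48 - 7 = 41.
Step 4: No ties, so the exact null distribution of U (based on enumerating the C(14,8) = 3003 equally likely rank assignments) gives the two-sided p-value.
Step 5: p-value = 0.029304; compare to alpha = 0.1. reject H0.

U_X = 7, p = 0.029304, reject H0 at alpha = 0.1.


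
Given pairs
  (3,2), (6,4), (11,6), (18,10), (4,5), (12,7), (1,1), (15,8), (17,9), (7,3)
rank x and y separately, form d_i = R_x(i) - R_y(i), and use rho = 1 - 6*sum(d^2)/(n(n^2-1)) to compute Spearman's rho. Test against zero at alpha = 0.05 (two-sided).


Step 1: Rank x and y separately (midranks; no ties here).
rank(x): 3->2, 6->4, 11->6, 18->10, 4->3, 12->7, 1->1, 15->8, 17->9, 7->5
rank(y): 2->2, 4->4, 6->6, 10->10, 5->5, 7->7, 1->1, 8->8, 9->9, 3->3
Step 2: d_i = R_x(i) - R_y(i); compute d_i^2.
  (2-2)^2=0, (4-4)^2=0, (6-6)^2=0, (10-10)^2=0, (3-5)^2=4, (7-7)^2=0, (1-1)^2=0, (8-8)^2=0, (9-9)^2=0, (5-3)^2=4
sum(d^2) = 8.
Step 3: rho = 1 - 6*8 / (10*(10^2 - 1)) = 1 - 48/990 = 0.951515.
Step 4: Under H0, t = rho * sqrt((n-2)/(1-rho^2)) = 8.7493 ~ t(8).
Step 5: Two-sided p-value from the t-distribution with 8 df = 0.000023.
Step 6: alpha = 0.05. reject H0.

rho = 0.9515, p = 0.000023, reject H0 at alpha = 0.05.


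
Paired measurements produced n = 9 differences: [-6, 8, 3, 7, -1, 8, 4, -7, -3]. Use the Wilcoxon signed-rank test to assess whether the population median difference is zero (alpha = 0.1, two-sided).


Step 1: Drop any zero differences (none here) and take |d_i|.
|d| = [6, 8, 3, 7, 1, 8, 4, 7, 3]
Step 2: Midrank |d_i| (ties get averaged ranks).
ranks: |6|->5, |8|->8.5, |3|->2.5, |7|->6.5, |1|->1, |8|->8.5, |4|->4, |7|->6.5, |3|->2.5
Step 3: Attach original signs; sum ranks with positive sign and with negative sign.
W+ = 8.5 + 2.5 + 6.5 + 8.5 + 4 = 30
W- = 5 + 1 + 6.5 + 2.5 = 15
(Check: W+ + W- = 45 should equal n(n+1)/2 = 45.)
Step 4: Test statistic W = min(W+, W-) = 15.
Step 5: Ties in |d|, so use the tie-corrected normal approximation.
        E[W] = n(n+1)/4 = 9*10/4 = 22.5.
        Tie groups: |d|=3 (t=2), |d|=7 (t=2), |d|=8 (t=2); sum(t^3 - t) = 18.
        Var[W] = n(n+1)(2n+1)/24 - sum(t^3-t)/48 = 1710/24 - 18/48 = 70.875.
        z = (W - E[W]) / sqrt(Var[W]) = (15 - 22.5) / 8.4187 = -0.8909.
        Two-sided p = 2*Phi(z) = 0.372998.
Step 6: alpha = 0.1. fail to reject H0.

W+ = 30, W- = 15, W = min = 15, p = 0.372998, fail to reject H0.


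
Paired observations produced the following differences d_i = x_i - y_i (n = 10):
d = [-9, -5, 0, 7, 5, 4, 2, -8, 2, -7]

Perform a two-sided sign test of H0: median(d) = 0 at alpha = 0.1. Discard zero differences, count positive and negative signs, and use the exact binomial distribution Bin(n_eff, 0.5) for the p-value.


Step 1: Discard zero differences. Original n = 10; n_eff = number of nonzero differences = 9.
Nonzero differences (with sign): -9, -5, +7, +5, +4, +2, -8, +2, -7
Step 2: Count signs: positive = 5, negative = 4.
Step 3: Under H0: P(positive) = 0.5, so the number of positives S ~ Bin(9, 0.5).
Step 4: Two-sided exact p-value = sum of Bin(9,0.5) probabilities at or below the observed probability = 1.000000.
Step 5: alpha = 0.1. fail to reject H0.

n_eff = 9, pos = 5, neg = 4, p = 1.000000, fail to reject H0.


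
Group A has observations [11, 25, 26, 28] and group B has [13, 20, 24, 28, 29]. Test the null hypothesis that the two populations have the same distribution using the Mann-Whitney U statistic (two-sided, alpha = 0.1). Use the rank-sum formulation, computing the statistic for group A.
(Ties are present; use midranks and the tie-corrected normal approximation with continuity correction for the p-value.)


Step 1: Combine and sort all 9 observations; assign midranks.
sorted (value, group): (11,X), (13,Y), (20,Y), (24,Y), (25,X), (26,X), (28,X), (28,Y), (29,Y)
ranks: 11->1, 13->2, 20->3, 24->4, 25->5, 26->6, 28->7.5, 28->7.5, 29->9
Step 2: Rank sum for X: R1 = 1 + 5 + 6 + 7.5 = 19.5.
Step 3: U_X = R1 - n1(n1+1)/2 = 19.5 - 4*5/2 = 19.5 - 10 = 9.5.
       U_Y = n1*n2 - U_X = 20 - 9.5 = 10.5.
Step 4: Ties are present, so use the tie-corrected normal approximation (with continuity correction) for the p-value.
Step 5: p-value = 1.000000; compare to alpha = 0.1. fail to reject H0.

U_X = 9.5, p = 1.000000, fail to reject H0 at alpha = 0.1.


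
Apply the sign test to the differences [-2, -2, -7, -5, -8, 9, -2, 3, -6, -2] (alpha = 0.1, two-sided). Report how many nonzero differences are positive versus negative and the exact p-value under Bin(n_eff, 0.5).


Step 1: Discard zero differences. Original n = 10; n_eff = number of nonzero differences = 10.
Nonzero differences (with sign): -2, -2, -7, -5, -8, +9, -2, +3, -6, -2
Step 2: Count signs: positive = 2, negative = 8.
Step 3: Under H0: P(positive) = 0.5, so the number of positives S ~ Bin(10, 0.5).
Step 4: Two-sided exact p-value = sum of Bin(10,0.5) probabilities at or below the observed probability = 0.109375.
Step 5: alpha = 0.1. fail to reject H0.

n_eff = 10, pos = 2, neg = 8, p = 0.109375, fail to reject H0.


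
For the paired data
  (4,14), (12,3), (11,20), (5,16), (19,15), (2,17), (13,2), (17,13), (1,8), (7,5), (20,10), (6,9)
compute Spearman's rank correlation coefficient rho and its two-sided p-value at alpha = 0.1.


Step 1: Rank x and y separately (midranks; no ties here).
rank(x): 4->3, 12->8, 11->7, 5->4, 19->11, 2->2, 13->9, 17->10, 1->1, 7->6, 20->12, 6->5
rank(y): 14->8, 3->2, 20->12, 16->10, 15->9, 17->11, 2->1, 13->7, 8->4, 5->3, 10->6, 9->5
Step 2: d_i = R_x(i) - R_y(i); compute d_i^2.
  (3-8)^2=25, (8-2)^2=36, (7-12)^2=25, (4-10)^2=36, (11-9)^2=4, (2-11)^2=81, (9-1)^2=64, (10-7)^2=9, (1-4)^2=9, (6-3)^2=9, (12-6)^2=36, (5-5)^2=0
sum(d^2) = 334.
Step 3: rho = 1 - 6*334 / (12*(12^2 - 1)) = 1 - 2004/1716 = -0.167832.
Step 4: Under H0, t = rho * sqrt((n-2)/(1-rho^2)) = -0.5384 ~ t(10).
Step 5: Two-sided p-value from the t-distribution with 10 df = 0.602099.
Step 6: alpha = 0.1. fail to reject H0.

rho = -0.1678, p = 0.602099, fail to reject H0 at alpha = 0.1.


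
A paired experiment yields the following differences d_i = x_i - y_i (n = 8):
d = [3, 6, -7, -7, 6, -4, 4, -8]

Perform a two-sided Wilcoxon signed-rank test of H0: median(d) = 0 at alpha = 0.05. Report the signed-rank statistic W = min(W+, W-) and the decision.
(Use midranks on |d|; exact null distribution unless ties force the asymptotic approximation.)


Step 1: Drop any zero differences (none here) and take |d_i|.
|d| = [3, 6, 7, 7, 6, 4, 4, 8]
Step 2: Midrank |d_i| (ties get averaged ranks).
ranks: |3|->1, |6|->4.5, |7|->6.5, |7|->6.5, |6|->4.5, |4|->2.5, |4|->2.5, |8|->8
Step 3: Attach original signs; sum ranks with positive sign and with negative sign.
W+ = 1 + 4.5 + 4.5 + 2.5 = 12.5
W- = 6.5 + 6.5 + 2.5 + 8 = 23.5
(Check: W+ + W- = 36 should equal n(n+1)/2 = 36.)
Step 4: Test statistic W = min(W+, W-) = 12.5.
Step 5: Ties in |d|, so use the tie-corrected normal approximation.
        E[W] = n(n+1)/4 = 8*9/4 = 18.
        Tie groups: |d|=4 (t=2), |d|=6 (t=2), |d|=7 (t=2); sum(t^3 - t) = 18.
        Var[W] = n(n+1)(2n+1)/24 - sum(t^3-t)/48 = 1224/24 - 18/48 = 50.625.
        z = (W - E[W]) / sqrt(Var[W]) = (12.5 - 18) / 7.1151 = -0.7730.
        Two-sided p = 2*Phi(z) = 0.439522.
Step 6: alpha = 0.05. fail to reject H0.

W+ = 12.5, W- = 23.5, W = min = 12.5, p = 0.439522, fail to reject H0.


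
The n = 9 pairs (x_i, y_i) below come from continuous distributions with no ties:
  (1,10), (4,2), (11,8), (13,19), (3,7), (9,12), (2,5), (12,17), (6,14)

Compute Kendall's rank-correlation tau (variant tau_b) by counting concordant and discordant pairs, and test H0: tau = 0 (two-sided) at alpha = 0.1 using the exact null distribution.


Step 1: Enumerate the 36 unordered pairs (i,j) with i<j and classify each by sign(x_j-x_i) * sign(y_j-y_i).
  (1,2):dx=+3,dy=-8->D; (1,3):dx=+10,dy=-2->D; (1,4):dx=+12,dy=+9->C; (1,5):dx=+2,dy=-3->D
  (1,6):dx=+8,dy=+2->C; (1,7):dx=+1,dy=-5->D; (1,8):dx=+11,dy=+7->C; (1,9):dx=+5,dy=+4->C
  (2,3):dx=+7,dy=+6->C; (2,4):dx=+9,dy=+17->C; (2,5):dx=-1,dy=+5->D; (2,6):dx=+5,dy=+10->C
  (2,7):dx=-2,dy=+3->D; (2,8):dx=+8,dy=+15->C; (2,9):dx=+2,dy=+12->C; (3,4):dx=+2,dy=+11->C
  (3,5):dx=-8,dy=-1->C; (3,6):dx=-2,dy=+4->D; (3,7):dx=-9,dy=-3->C; (3,8):dx=+1,dy=+9->C
  (3,9):dx=-5,dy=+6->D; (4,5):dx=-10,dy=-12->C; (4,6):dx=-4,dy=-7->C; (4,7):dx=-11,dy=-14->C
  (4,8):dx=-1,dy=-2->C; (4,9):dx=-7,dy=-5->C; (5,6):dx=+6,dy=+5->C; (5,7):dx=-1,dy=-2->C
  (5,8):dx=+9,dy=+10->C; (5,9):dx=+3,dy=+7->C; (6,7):dx=-7,dy=-7->C; (6,8):dx=+3,dy=+5->C
  (6,9):dx=-3,dy=+2->D; (7,8):dx=+10,dy=+12->C; (7,9):dx=+4,dy=+9->C; (8,9):dx=-6,dy=-3->C
Step 2: C = 27, D = 9, total pairs = 36.
Step 3: tau = (C - D)/(n(n-1)/2) = (27 - 9)/36 = 0.500000.
Step 4: Exact two-sided p-value (enumerate n! = 362880 permutations of y under H0): p = 0.075176.
Step 5: alpha = 0.1. reject H0.

tau_b = 0.5000 (C=27, D=9), p = 0.075176, reject H0.


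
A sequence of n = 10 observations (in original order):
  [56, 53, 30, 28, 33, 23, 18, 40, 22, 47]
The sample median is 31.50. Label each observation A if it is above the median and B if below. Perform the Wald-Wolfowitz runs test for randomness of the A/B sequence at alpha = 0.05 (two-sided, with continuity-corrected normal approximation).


Step 1: Compute median = 31.50; label A = above, B = below.
Labels in order: AABBABBABA  (n_A = 5, n_B = 5)
Step 2: Count runs R = 7.
Step 3: Under H0 (random ordering), E[R] = 2*n_A*n_B/(n_A+n_B) + 1 = 2*5*5/10 + 1 = 6.0000.
        Var[R] = 2*n_A*n_B*(2*n_A*n_B - n_A - n_B) / ((n_A+n_B)^2 * (n_A+n_B-1)) = 2000/900 = 2.2222.
        SD[R] = 1.4907.
Step 4: Continuity-corrected z = (R - 0.5 - E[R]) / SD[R] = (7 - 0.5 - 6.0000) / 1.4907 = 0.3354.
Step 5: Two-sided p-value via normal approximation = 2*(1 - Phi(|z|)) = 0.737316.
Step 6: alpha = 0.05. fail to reject H0.

R = 7, z = 0.3354, p = 0.737316, fail to reject H0.


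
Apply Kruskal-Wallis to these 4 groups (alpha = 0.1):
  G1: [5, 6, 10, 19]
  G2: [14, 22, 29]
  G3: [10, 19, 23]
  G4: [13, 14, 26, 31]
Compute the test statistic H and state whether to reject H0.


Step 1: Combine all N = 14 observations and assign midranks.
sorted (value, group, rank): (5,G1,1), (6,G1,2), (10,G1,3.5), (10,G3,3.5), (13,G4,5), (14,G2,6.5), (14,G4,6.5), (19,G1,8.5), (19,G3,8.5), (22,G2,10), (23,G3,11), (26,G4,12), (29,G2,13), (31,G4,14)
Step 2: Sum ranks within each group.
R_1 = 15 (n_1 = 4)
R_2 = 29.5 (n_2 = 3)
R_3 = 23 (n_3 = 3)
R_4 = 37.5 (n_4 = 4)
Step 3: H = 12/(N(N+1)) * sum(R_i^2/n_i) - 3(N+1)
     = 12/(14*15) * (15^2/4 + 29.5^2/3 + 23^2/3 + 37.5^2/4) - 3*15
     = 0.057143 * 874.229 - 45
     = 4.955952.
Step 4: Ties present; correction factor C = 1 - 18/(14^3 - 14) = 0.993407. Corrected H = 4.955952 / 0.993407 = 4.988846.
Step 5: Under H0, H ~ chi^2(3); p-value = 0.172616.
Step 6: alpha = 0.1. fail to reject H0.

H = 4.9888, df = 3, p = 0.172616, fail to reject H0.


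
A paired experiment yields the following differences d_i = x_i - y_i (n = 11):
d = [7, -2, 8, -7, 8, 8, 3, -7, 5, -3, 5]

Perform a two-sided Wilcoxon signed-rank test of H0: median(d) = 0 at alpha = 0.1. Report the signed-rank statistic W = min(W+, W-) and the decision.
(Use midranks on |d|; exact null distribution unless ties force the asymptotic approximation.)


Step 1: Drop any zero differences (none here) and take |d_i|.
|d| = [7, 2, 8, 7, 8, 8, 3, 7, 5, 3, 5]
Step 2: Midrank |d_i| (ties get averaged ranks).
ranks: |7|->7, |2|->1, |8|->10, |7|->7, |8|->10, |8|->10, |3|->2.5, |7|->7, |5|->4.5, |3|->2.5, |5|->4.5
Step 3: Attach original signs; sum ranks with positive sign and with negative sign.
W+ = 7 + 10 + 10 + 10 + 2.5 + 4.5 + 4.5 = 48.5
W- = 1 + 7 + 7 + 2.5 = 17.5
(Check: W+ + W- = 66 should equal n(n+1)/2 = 66.)
Step 4: Test statistic W = min(W+, W-) = 17.5.
Step 5: Ties in |d|, so use the tie-corrected normal approximation.
        E[W] = n(n+1)/4 = 11*12/4 = 33.
        Tie groups: |d|=3 (t=2), |d|=5 (t=2), |d|=7 (t=3), |d|=8 (t=3); sum(t^3 - t) = 60.
        Var[W] = n(n+1)(2n+1)/24 - sum(t^3-t)/48 = 3036/24 - 60/48 = 125.25.
        z = (W - E[W]) / sqrt(Var[W]) = (17.5 - 33) / 11.1915 = -1.3850.
        Two-sided p = 2*Phi(z) = 0.166059.
Step 6: alpha = 0.1. fail to reject H0.

W+ = 48.5, W- = 17.5, W = min = 17.5, p = 0.166059, fail to reject H0.


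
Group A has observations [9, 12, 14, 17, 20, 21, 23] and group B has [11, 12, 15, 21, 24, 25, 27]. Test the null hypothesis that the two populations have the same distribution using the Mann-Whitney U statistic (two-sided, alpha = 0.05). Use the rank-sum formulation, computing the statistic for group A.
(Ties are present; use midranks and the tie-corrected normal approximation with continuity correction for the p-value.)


Step 1: Combine and sort all 14 observations; assign midranks.
sorted (value, group): (9,X), (11,Y), (12,X), (12,Y), (14,X), (15,Y), (17,X), (20,X), (21,X), (21,Y), (23,X), (24,Y), (25,Y), (27,Y)
ranks: 9->1, 11->2, 12->3.5, 12->3.5, 14->5, 15->6, 17->7, 20->8, 21->9.5, 21->9.5, 23->11, 24->12, 25->13, 27->14
Step 2: Rank sum for X: R1 = 1 + 3.5 + 5 + 7 + 8 + 9.5 + 11 = 45.
Step 3: U_X = R1 - n1(n1+1)/2 = 45 - 7*8/2 = 45 - 28 = 17.
       U_Y = n1*n2 - U_X = 49 - 17 = 32.
Step 4: Ties are present, so use the tie-corrected normal approximation (with continuity correction) for the p-value.
Step 5: p-value = 0.370039; compare to alpha = 0.05. fail to reject H0.

U_X = 17, p = 0.370039, fail to reject H0 at alpha = 0.05.


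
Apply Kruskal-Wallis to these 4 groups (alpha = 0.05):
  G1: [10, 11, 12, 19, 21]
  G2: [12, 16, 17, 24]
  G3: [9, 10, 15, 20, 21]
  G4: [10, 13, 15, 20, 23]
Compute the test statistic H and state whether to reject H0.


Step 1: Combine all N = 19 observations and assign midranks.
sorted (value, group, rank): (9,G3,1), (10,G1,3), (10,G3,3), (10,G4,3), (11,G1,5), (12,G1,6.5), (12,G2,6.5), (13,G4,8), (15,G3,9.5), (15,G4,9.5), (16,G2,11), (17,G2,12), (19,G1,13), (20,G3,14.5), (20,G4,14.5), (21,G1,16.5), (21,G3,16.5), (23,G4,18), (24,G2,19)
Step 2: Sum ranks within each group.
R_1 = 44 (n_1 = 5)
R_2 = 48.5 (n_2 = 4)
R_3 = 44.5 (n_3 = 5)
R_4 = 53 (n_4 = 5)
Step 3: H = 12/(N(N+1)) * sum(R_i^2/n_i) - 3(N+1)
     = 12/(19*20) * (44^2/5 + 48.5^2/4 + 44.5^2/5 + 53^2/5) - 3*20
     = 0.031579 * 1933.11 - 60
     = 1.045658.
Step 4: Ties present; correction factor C = 1 - 48/(19^3 - 19) = 0.992982. Corrected H = 1.045658 / 0.992982 = 1.053048.
Step 5: Under H0, H ~ chi^2(3); p-value = 0.788419.
Step 6: alpha = 0.05. fail to reject H0.

H = 1.0530, df = 3, p = 0.788419, fail to reject H0.


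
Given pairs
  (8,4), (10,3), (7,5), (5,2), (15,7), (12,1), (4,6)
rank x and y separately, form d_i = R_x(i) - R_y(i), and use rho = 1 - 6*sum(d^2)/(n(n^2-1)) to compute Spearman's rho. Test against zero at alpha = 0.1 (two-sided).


Step 1: Rank x and y separately (midranks; no ties here).
rank(x): 8->4, 10->5, 7->3, 5->2, 15->7, 12->6, 4->1
rank(y): 4->4, 3->3, 5->5, 2->2, 7->7, 1->1, 6->6
Step 2: d_i = R_x(i) - R_y(i); compute d_i^2.
  (4-4)^2=0, (5-3)^2=4, (3-5)^2=4, (2-2)^2=0, (7-7)^2=0, (6-1)^2=25, (1-6)^2=25
sum(d^2) = 58.
Step 3: rho = 1 - 6*58 / (7*(7^2 - 1)) = 1 - 348/336 = -0.035714.
Step 4: Under H0, t = rho * sqrt((n-2)/(1-rho^2)) = -0.0799 ~ t(5).
Step 5: Two-sided p-value from the t-distribution with 5 df = 0.939408.
Step 6: alpha = 0.1. fail to reject H0.

rho = -0.0357, p = 0.939408, fail to reject H0 at alpha = 0.1.


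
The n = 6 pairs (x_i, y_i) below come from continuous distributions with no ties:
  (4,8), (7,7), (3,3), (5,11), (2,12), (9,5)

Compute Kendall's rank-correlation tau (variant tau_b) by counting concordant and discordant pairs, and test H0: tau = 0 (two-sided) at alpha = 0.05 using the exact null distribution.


Step 1: Enumerate the 15 unordered pairs (i,j) with i<j and classify each by sign(x_j-x_i) * sign(y_j-y_i).
  (1,2):dx=+3,dy=-1->D; (1,3):dx=-1,dy=-5->C; (1,4):dx=+1,dy=+3->C; (1,5):dx=-2,dy=+4->D
  (1,6):dx=+5,dy=-3->D; (2,3):dx=-4,dy=-4->C; (2,4):dx=-2,dy=+4->D; (2,5):dx=-5,dy=+5->D
  (2,6):dx=+2,dy=-2->D; (3,4):dx=+2,dy=+8->C; (3,5):dx=-1,dy=+9->D; (3,6):dx=+6,dy=+2->C
  (4,5):dx=-3,dy=+1->D; (4,6):dx=+4,dy=-6->D; (5,6):dx=+7,dy=-7->D
Step 2: C = 5, D = 10, total pairs = 15.
Step 3: tau = (C - D)/(n(n-1)/2) = (5 - 10)/15 = -0.333333.
Step 4: Exact two-sided p-value (enumerate n! = 720 permutations of y under H0): p = 0.469444.
Step 5: alpha = 0.05. fail to reject H0.

tau_b = -0.3333 (C=5, D=10), p = 0.469444, fail to reject H0.


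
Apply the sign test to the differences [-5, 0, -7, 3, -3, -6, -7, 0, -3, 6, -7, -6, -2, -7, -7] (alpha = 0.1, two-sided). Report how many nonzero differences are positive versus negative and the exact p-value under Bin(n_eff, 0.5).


Step 1: Discard zero differences. Original n = 15; n_eff = number of nonzero differences = 13.
Nonzero differences (with sign): -5, -7, +3, -3, -6, -7, -3, +6, -7, -6, -2, -7, -7
Step 2: Count signs: positive = 2, negative = 11.
Step 3: Under H0: P(positive) = 0.5, so the number of positives S ~ Bin(13, 0.5).
Step 4: Two-sided exact p-value = sum of Bin(13,0.5) probabilities at or below the observed probability = 0.022461.
Step 5: alpha = 0.1. reject H0.

n_eff = 13, pos = 2, neg = 11, p = 0.022461, reject H0.


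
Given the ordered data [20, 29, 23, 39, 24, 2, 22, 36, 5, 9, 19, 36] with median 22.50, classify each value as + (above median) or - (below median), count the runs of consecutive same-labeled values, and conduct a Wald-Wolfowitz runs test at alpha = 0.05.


Step 1: Compute median = 22.50; label A = above, B = below.
Labels in order: BAAAABBABBBA  (n_A = 6, n_B = 6)
Step 2: Count runs R = 6.
Step 3: Under H0 (random ordering), E[R] = 2*n_A*n_B/(n_A+n_B) + 1 = 2*6*6/12 + 1 = 7.0000.
        Var[R] = 2*n_A*n_B*(2*n_A*n_B - n_A - n_B) / ((n_A+n_B)^2 * (n_A+n_B-1)) = 4320/1584 = 2.7273.
        SD[R] = 1.6514.
Step 4: Continuity-corrected z = (R + 0.5 - E[R]) / SD[R] = (6 + 0.5 - 7.0000) / 1.6514 = -0.3028.
Step 5: Two-sided p-value via normal approximation = 2*(1 - Phi(|z|)) = 0.762069.
Step 6: alpha = 0.05. fail to reject H0.

R = 6, z = -0.3028, p = 0.762069, fail to reject H0.


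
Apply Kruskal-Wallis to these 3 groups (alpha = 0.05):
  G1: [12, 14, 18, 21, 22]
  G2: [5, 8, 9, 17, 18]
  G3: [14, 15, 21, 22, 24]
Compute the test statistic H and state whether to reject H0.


Step 1: Combine all N = 15 observations and assign midranks.
sorted (value, group, rank): (5,G2,1), (8,G2,2), (9,G2,3), (12,G1,4), (14,G1,5.5), (14,G3,5.5), (15,G3,7), (17,G2,8), (18,G1,9.5), (18,G2,9.5), (21,G1,11.5), (21,G3,11.5), (22,G1,13.5), (22,G3,13.5), (24,G3,15)
Step 2: Sum ranks within each group.
R_1 = 44 (n_1 = 5)
R_2 = 23.5 (n_2 = 5)
R_3 = 52.5 (n_3 = 5)
Step 3: H = 12/(N(N+1)) * sum(R_i^2/n_i) - 3(N+1)
     = 12/(15*16) * (44^2/5 + 23.5^2/5 + 52.5^2/5) - 3*16
     = 0.050000 * 1048.9 - 48
     = 4.445000.
Step 4: Ties present; correction factor C = 1 - 24/(15^3 - 15) = 0.992857. Corrected H = 4.445000 / 0.992857 = 4.476978.
Step 5: Under H0, H ~ chi^2(2); p-value = 0.106619.
Step 6: alpha = 0.05. fail to reject H0.

H = 4.4770, df = 2, p = 0.106619, fail to reject H0.


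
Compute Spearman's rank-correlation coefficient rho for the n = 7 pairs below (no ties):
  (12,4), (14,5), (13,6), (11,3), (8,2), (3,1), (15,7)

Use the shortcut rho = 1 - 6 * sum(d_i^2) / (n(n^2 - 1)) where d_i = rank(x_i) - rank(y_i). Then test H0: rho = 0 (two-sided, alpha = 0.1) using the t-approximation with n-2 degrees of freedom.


Step 1: Rank x and y separately (midranks; no ties here).
rank(x): 12->4, 14->6, 13->5, 11->3, 8->2, 3->1, 15->7
rank(y): 4->4, 5->5, 6->6, 3->3, 2->2, 1->1, 7->7
Step 2: d_i = R_x(i) - R_y(i); compute d_i^2.
  (4-4)^2=0, (6-5)^2=1, (5-6)^2=1, (3-3)^2=0, (2-2)^2=0, (1-1)^2=0, (7-7)^2=0
sum(d^2) = 2.
Step 3: rho = 1 - 6*2 / (7*(7^2 - 1)) = 1 - 12/336 = 0.964286.
Step 4: Under H0, t = rho * sqrt((n-2)/(1-rho^2)) = 8.1408 ~ t(5).
Step 5: Two-sided p-value from the t-distribution with 5 df = 0.000454.
Step 6: alpha = 0.1. reject H0.

rho = 0.9643, p = 0.000454, reject H0 at alpha = 0.1.


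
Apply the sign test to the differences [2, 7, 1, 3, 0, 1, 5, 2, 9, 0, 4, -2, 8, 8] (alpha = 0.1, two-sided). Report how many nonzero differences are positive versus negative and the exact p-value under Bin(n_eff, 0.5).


Step 1: Discard zero differences. Original n = 14; n_eff = number of nonzero differences = 12.
Nonzero differences (with sign): +2, +7, +1, +3, +1, +5, +2, +9, +4, -2, +8, +8
Step 2: Count signs: positive = 11, negative = 1.
Step 3: Under H0: P(positive) = 0.5, so the number of positives S ~ Bin(12, 0.5).
Step 4: Two-sided exact p-value = sum of Bin(12,0.5) probabilities at or below the observed probability = 0.006348.
Step 5: alpha = 0.1. reject H0.

n_eff = 12, pos = 11, neg = 1, p = 0.006348, reject H0.


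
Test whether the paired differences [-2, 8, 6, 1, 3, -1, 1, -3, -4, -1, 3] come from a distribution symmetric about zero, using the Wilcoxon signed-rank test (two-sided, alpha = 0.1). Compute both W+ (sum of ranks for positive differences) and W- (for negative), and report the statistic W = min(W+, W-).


Step 1: Drop any zero differences (none here) and take |d_i|.
|d| = [2, 8, 6, 1, 3, 1, 1, 3, 4, 1, 3]
Step 2: Midrank |d_i| (ties get averaged ranks).
ranks: |2|->5, |8|->11, |6|->10, |1|->2.5, |3|->7, |1|->2.5, |1|->2.5, |3|->7, |4|->9, |1|->2.5, |3|->7
Step 3: Attach original signs; sum ranks with positive sign and with negative sign.
W+ = 11 + 10 + 2.5 + 7 + 2.5 + 7 = 40
W- = 5 + 2.5 + 7 + 9 + 2.5 = 26
(Check: W+ + W- = 66 should equal n(n+1)/2 = 66.)
Step 4: Test statistic W = min(W+, W-) = 26.
Step 5: Ties in |d|, so use the tie-corrected normal approximation.
        E[W] = n(n+1)/4 = 11*12/4 = 33.
        Tie groups: |d|=1 (t=4), |d|=3 (t=3); sum(t^3 - t) = 84.
        Var[W] = n(n+1)(2n+1)/24 - sum(t^3-t)/48 = 3036/24 - 84/48 = 124.75.
        z = (W - E[W]) / sqrt(Var[W]) = (26 - 33) / 11.1692 = -0.6267.
        Two-sided p = 2*Phi(z) = 0.530839.
Step 6: alpha = 0.1. fail to reject H0.

W+ = 40, W- = 26, W = min = 26, p = 0.530839, fail to reject H0.


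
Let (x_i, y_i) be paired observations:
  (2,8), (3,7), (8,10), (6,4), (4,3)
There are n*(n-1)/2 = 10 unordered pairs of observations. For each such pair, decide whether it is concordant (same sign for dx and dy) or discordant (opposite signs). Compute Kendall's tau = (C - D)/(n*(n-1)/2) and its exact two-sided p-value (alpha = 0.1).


Step 1: Enumerate the 10 unordered pairs (i,j) with i<j and classify each by sign(x_j-x_i) * sign(y_j-y_i).
  (1,2):dx=+1,dy=-1->D; (1,3):dx=+6,dy=+2->C; (1,4):dx=+4,dy=-4->D; (1,5):dx=+2,dy=-5->D
  (2,3):dx=+5,dy=+3->C; (2,4):dx=+3,dy=-3->D; (2,5):dx=+1,dy=-4->D; (3,4):dx=-2,dy=-6->C
  (3,5):dx=-4,dy=-7->C; (4,5):dx=-2,dy=-1->C
Step 2: C = 5, D = 5, total pairs = 10.
Step 3: tau = (C - D)/(n(n-1)/2) = (5 - 5)/10 = 0.000000.
Step 4: Exact two-sided p-value (enumerate n! = 120 permutations of y under H0): p = 1.000000.
Step 5: alpha = 0.1. fail to reject H0.

tau_b = 0.0000 (C=5, D=5), p = 1.000000, fail to reject H0.
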